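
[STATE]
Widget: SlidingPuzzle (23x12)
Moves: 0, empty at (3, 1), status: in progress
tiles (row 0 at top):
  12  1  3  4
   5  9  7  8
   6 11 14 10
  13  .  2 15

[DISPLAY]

┌────┬────┬────┬────┐  
│ 12 │  1 │  3 │  4 │  
├────┼────┼────┼────┤  
│  5 │  9 │  7 │  8 │  
├────┼────┼────┼────┤  
│  6 │ 11 │ 14 │ 10 │  
├────┼────┼────┼────┤  
│ 13 │    │  2 │ 15 │  
└────┴────┴────┴────┘  
Moves: 0               
                       
                       


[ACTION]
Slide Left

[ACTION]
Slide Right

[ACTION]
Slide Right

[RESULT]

┌────┬────┬────┬────┐  
│ 12 │  1 │  3 │  4 │  
├────┼────┼────┼────┤  
│  5 │  9 │  7 │  8 │  
├────┼────┼────┼────┤  
│  6 │ 11 │ 14 │ 10 │  
├────┼────┼────┼────┤  
│    │ 13 │  2 │ 15 │  
└────┴────┴────┴────┘  
Moves: 3               
                       
                       


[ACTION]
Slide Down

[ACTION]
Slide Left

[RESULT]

┌────┬────┬────┬────┐  
│ 12 │  1 │  3 │  4 │  
├────┼────┼────┼────┤  
│  5 │  9 │  7 │  8 │  
├────┼────┼────┼────┤  
│ 11 │    │ 14 │ 10 │  
├────┼────┼────┼────┤  
│  6 │ 13 │  2 │ 15 │  
└────┴────┴────┴────┘  
Moves: 5               
                       
                       


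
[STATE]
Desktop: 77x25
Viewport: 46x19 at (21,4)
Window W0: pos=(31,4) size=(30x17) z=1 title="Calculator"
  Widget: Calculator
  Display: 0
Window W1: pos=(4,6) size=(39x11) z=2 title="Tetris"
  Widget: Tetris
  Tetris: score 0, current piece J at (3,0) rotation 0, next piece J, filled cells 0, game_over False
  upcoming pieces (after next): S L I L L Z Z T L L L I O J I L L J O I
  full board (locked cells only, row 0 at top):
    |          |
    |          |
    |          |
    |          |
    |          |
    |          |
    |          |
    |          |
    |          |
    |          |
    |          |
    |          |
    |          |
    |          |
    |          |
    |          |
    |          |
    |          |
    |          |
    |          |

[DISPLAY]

          ┏━━━━━━━━━━━━━━━━━━━━━━━━━━━━┓      
          ┃ Calculator                 ┃      
━━━━━━━━━━━━━━━━━━━━━┓─────────────────┨      
                     ┃                0┃      
─────────────────────┨─┬───┐           ┃      
                     ┃ │ ÷ │           ┃      
                     ┃─┼───┤           ┃      
                     ┃ │ × │           ┃      
                     ┃─┼───┤           ┃      
                     ┃ │ - │           ┃      
                     ┃─┼───┤           ┃      
:                    ┃ │ + │           ┃      
━━━━━━━━━━━━━━━━━━━━━┛─┼───┤           ┃      
          ┃│ C │ MC│ MR│ M+│           ┃      
          ┃└───┴───┴───┴───┘           ┃      
          ┃                            ┃      
          ┗━━━━━━━━━━━━━━━━━━━━━━━━━━━━┛      
                                              
                                              


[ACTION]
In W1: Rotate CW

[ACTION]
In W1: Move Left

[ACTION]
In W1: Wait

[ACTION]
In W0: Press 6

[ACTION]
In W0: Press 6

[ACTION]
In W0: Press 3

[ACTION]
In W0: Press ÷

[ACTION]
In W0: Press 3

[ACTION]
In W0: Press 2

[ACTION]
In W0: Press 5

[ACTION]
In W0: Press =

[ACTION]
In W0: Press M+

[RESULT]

          ┏━━━━━━━━━━━━━━━━━━━━━━━━━━━━┓      
          ┃ Calculator                 ┃      
━━━━━━━━━━━━━━━━━━━━━┓─────────────────┨      
                     ┃             2.04┃      
─────────────────────┨─┬───┐           ┃      
                     ┃ │ ÷ │           ┃      
                     ┃─┼───┤           ┃      
                     ┃ │ × │           ┃      
                     ┃─┼───┤           ┃      
                     ┃ │ - │           ┃      
                     ┃─┼───┤           ┃      
:                    ┃ │ + │           ┃      
━━━━━━━━━━━━━━━━━━━━━┛─┼───┤           ┃      
          ┃│ C │ MC│ MR│ M+│           ┃      
          ┃└───┴───┴───┴───┘           ┃      
          ┃                            ┃      
          ┗━━━━━━━━━━━━━━━━━━━━━━━━━━━━┛      
                                              
                                              


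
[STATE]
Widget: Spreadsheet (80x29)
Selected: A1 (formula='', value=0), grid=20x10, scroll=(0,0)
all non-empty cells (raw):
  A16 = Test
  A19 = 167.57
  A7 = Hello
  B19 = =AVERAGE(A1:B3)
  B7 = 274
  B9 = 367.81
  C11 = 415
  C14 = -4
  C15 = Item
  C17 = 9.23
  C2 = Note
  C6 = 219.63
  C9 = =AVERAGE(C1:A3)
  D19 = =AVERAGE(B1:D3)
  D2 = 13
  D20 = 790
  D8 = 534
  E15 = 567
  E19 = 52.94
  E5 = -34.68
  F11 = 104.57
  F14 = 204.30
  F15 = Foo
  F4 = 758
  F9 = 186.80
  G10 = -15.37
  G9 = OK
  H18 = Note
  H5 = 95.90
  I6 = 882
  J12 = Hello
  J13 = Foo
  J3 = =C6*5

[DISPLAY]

A1:                                                                             
       A       B       C       D       E       F       G       H       I       J
--------------------------------------------------------------------------------
  1      [0]       0       0       0       0       0       0       0       0    
  2        0       0Note          13       0       0       0       0       0    
  3        0       0       0       0       0       0       0       0       0 109
  4        0       0       0       0       0     758       0       0       0    
  5        0       0       0       0  -34.68       0       0   95.90       0    
  6        0       0  219.63       0       0       0       0       0     882    
  7 Hello        274       0       0       0       0       0       0       0    
  8        0       0       0     534       0       0       0       0       0    
  9        0  367.81       0       0       0  186.80OK             0       0    
 10        0       0       0       0       0       0  -15.37       0       0    
 11        0       0     415       0       0  104.57       0       0       0    
 12        0       0       0       0       0       0       0       0       0Hell
 13        0       0       0       0       0       0       0       0       0Foo 
 14        0       0      -4       0       0  204.30       0       0       0    
 15        0       0Item           0     567Foo            0       0       0    
 16 Test           0       0       0       0       0       0       0       0    
 17        0       0    9.23       0       0       0       0       0       0    
 18        0       0       0       0       0       0       0Note           0    
 19   167.57       0       0    1.62   52.94       0       0       0       0    
 20        0       0       0     790       0       0       0       0       0    
                                                                                
                                                                                
                                                                                
                                                                                
                                                                                
                                                                                


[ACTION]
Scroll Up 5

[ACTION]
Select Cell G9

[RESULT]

G9: OK                                                                          
       A       B       C       D       E       F       G       H       I       J
--------------------------------------------------------------------------------
  1        0       0       0       0       0       0       0       0       0    
  2        0       0Note          13       0       0       0       0       0    
  3        0       0       0       0       0       0       0       0       0 109
  4        0       0       0       0       0     758       0       0       0    
  5        0       0       0       0  -34.68       0       0   95.90       0    
  6        0       0  219.63       0       0       0       0       0     882    
  7 Hello        274       0       0       0       0       0       0       0    
  8        0       0       0     534       0       0       0       0       0    
  9        0  367.81       0       0       0  186.80[OK]           0       0    
 10        0       0       0       0       0       0  -15.37       0       0    
 11        0       0     415       0       0  104.57       0       0       0    
 12        0       0       0       0       0       0       0       0       0Hell
 13        0       0       0       0       0       0       0       0       0Foo 
 14        0       0      -4       0       0  204.30       0       0       0    
 15        0       0Item           0     567Foo            0       0       0    
 16 Test           0       0       0       0       0       0       0       0    
 17        0       0    9.23       0       0       0       0       0       0    
 18        0       0       0       0       0       0       0Note           0    
 19   167.57       0       0    1.62   52.94       0       0       0       0    
 20        0       0       0     790       0       0       0       0       0    
                                                                                
                                                                                
                                                                                
                                                                                
                                                                                
                                                                                


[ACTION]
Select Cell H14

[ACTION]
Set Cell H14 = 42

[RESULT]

H14: 42                                                                         
       A       B       C       D       E       F       G       H       I       J
--------------------------------------------------------------------------------
  1        0       0       0       0       0       0       0       0       0    
  2        0       0Note          13       0       0       0       0       0    
  3        0       0       0       0       0       0       0       0       0 109
  4        0       0       0       0       0     758       0       0       0    
  5        0       0       0       0  -34.68       0       0   95.90       0    
  6        0       0  219.63       0       0       0       0       0     882    
  7 Hello        274       0       0       0       0       0       0       0    
  8        0       0       0     534       0       0       0       0       0    
  9        0  367.81       0       0       0  186.80OK             0       0    
 10        0       0       0       0       0       0  -15.37       0       0    
 11        0       0     415       0       0  104.57       0       0       0    
 12        0       0       0       0       0       0       0       0       0Hell
 13        0       0       0       0       0       0       0       0       0Foo 
 14        0       0      -4       0       0  204.30       0    [42]       0    
 15        0       0Item           0     567Foo            0       0       0    
 16 Test           0       0       0       0       0       0       0       0    
 17        0       0    9.23       0       0       0       0       0       0    
 18        0       0       0       0       0       0       0Note           0    
 19   167.57       0       0    1.62   52.94       0       0       0       0    
 20        0       0       0     790       0       0       0       0       0    
                                                                                
                                                                                
                                                                                
                                                                                
                                                                                
                                                                                


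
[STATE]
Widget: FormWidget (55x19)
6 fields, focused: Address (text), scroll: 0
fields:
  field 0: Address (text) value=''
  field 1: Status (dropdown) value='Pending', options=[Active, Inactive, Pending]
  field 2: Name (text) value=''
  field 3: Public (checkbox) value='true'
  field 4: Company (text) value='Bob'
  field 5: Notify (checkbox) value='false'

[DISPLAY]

> Address:    [                                       ]
  Status:     [Pending                               ▼]
  Name:       [                                       ]
  Public:     [x]                                      
  Company:    [Bob                                    ]
  Notify:     [ ]                                      
                                                       
                                                       
                                                       
                                                       
                                                       
                                                       
                                                       
                                                       
                                                       
                                                       
                                                       
                                                       
                                                       


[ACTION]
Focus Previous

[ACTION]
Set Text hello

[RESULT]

  Address:    [                                       ]
  Status:     [Pending                               ▼]
  Name:       [                                       ]
  Public:     [x]                                      
  Company:    [Bob                                    ]
> Notify:     [ ]                                      
                                                       
                                                       
                                                       
                                                       
                                                       
                                                       
                                                       
                                                       
                                                       
                                                       
                                                       
                                                       
                                                       


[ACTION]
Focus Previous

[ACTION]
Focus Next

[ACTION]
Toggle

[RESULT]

  Address:    [                                       ]
  Status:     [Pending                               ▼]
  Name:       [                                       ]
  Public:     [x]                                      
  Company:    [Bob                                    ]
> Notify:     [x]                                      
                                                       
                                                       
                                                       
                                                       
                                                       
                                                       
                                                       
                                                       
                                                       
                                                       
                                                       
                                                       
                                                       


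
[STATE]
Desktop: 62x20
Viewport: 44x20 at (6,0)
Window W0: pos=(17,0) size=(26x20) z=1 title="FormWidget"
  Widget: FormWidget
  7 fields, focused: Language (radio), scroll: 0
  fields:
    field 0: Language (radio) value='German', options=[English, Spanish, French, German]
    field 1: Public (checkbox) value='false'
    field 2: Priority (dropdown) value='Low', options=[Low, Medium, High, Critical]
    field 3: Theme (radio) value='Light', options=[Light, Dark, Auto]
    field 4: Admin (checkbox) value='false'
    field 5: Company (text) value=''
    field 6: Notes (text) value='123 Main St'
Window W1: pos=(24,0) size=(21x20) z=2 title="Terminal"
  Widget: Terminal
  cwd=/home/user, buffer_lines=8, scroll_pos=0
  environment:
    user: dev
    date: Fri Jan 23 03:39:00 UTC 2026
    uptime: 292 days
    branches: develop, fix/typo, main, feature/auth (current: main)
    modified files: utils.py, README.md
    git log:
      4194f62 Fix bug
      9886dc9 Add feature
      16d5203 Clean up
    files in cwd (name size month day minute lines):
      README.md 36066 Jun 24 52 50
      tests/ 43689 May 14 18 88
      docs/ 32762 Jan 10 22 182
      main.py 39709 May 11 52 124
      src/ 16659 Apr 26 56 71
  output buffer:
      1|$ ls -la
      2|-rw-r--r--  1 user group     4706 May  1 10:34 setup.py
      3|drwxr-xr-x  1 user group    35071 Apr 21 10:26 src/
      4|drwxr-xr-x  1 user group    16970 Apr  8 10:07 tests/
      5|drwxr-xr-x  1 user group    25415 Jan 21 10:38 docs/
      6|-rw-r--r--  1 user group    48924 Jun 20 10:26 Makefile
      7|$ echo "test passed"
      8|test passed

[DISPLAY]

           ┏━━━━━━┏━━━━━━━━━━━━━━━━━━━┓     
           ┃ FormW┃ Terminal          ┃     
           ┠──────┠───────────────────┨     
           ┃> Lang┃$ ls -la           ┃     
           ┃  Publ┃-rw-r--r--  1 user ┃     
           ┃  Prio┃drwxr-xr-x  1 user ┃     
           ┃  Them┃drwxr-xr-x  1 user ┃     
           ┃  Admi┃drwxr-xr-x  1 user ┃     
           ┃  Comp┃-rw-r--r--  1 user ┃     
           ┃  Note┃$ echo "test passed┃     
           ┃      ┃test passed        ┃     
           ┃      ┃$ █                ┃     
           ┃      ┃                   ┃     
           ┃      ┃                   ┃     
           ┃      ┃                   ┃     
           ┃      ┃                   ┃     
           ┃      ┃                   ┃     
           ┃      ┃                   ┃     
           ┃      ┃                   ┃     
           ┗━━━━━━┗━━━━━━━━━━━━━━━━━━━┛     


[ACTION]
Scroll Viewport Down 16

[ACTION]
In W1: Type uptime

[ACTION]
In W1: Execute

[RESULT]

           ┏━━━━━━┏━━━━━━━━━━━━━━━━━━━┓     
           ┃ FormW┃ Terminal          ┃     
           ┠──────┠───────────────────┨     
           ┃> Lang┃$ ls -la           ┃     
           ┃  Publ┃-rw-r--r--  1 user ┃     
           ┃  Prio┃drwxr-xr-x  1 user ┃     
           ┃  Them┃drwxr-xr-x  1 user ┃     
           ┃  Admi┃drwxr-xr-x  1 user ┃     
           ┃  Comp┃-rw-r--r--  1 user ┃     
           ┃  Note┃$ echo "test passed┃     
           ┃      ┃test passed        ┃     
           ┃      ┃$ uptime           ┃     
           ┃      ┃ 10:00  up 292 days┃     
           ┃      ┃$ █                ┃     
           ┃      ┃                   ┃     
           ┃      ┃                   ┃     
           ┃      ┃                   ┃     
           ┃      ┃                   ┃     
           ┃      ┃                   ┃     
           ┗━━━━━━┗━━━━━━━━━━━━━━━━━━━┛     


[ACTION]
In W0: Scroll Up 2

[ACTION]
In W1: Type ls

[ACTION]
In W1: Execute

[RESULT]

           ┏━━━━━━┏━━━━━━━━━━━━━━━━━━━┓     
           ┃ FormW┃ Terminal          ┃     
           ┠──────┠───────────────────┨     
           ┃> Lang┃$ ls -la           ┃     
           ┃  Publ┃-rw-r--r--  1 user ┃     
           ┃  Prio┃drwxr-xr-x  1 user ┃     
           ┃  Them┃drwxr-xr-x  1 user ┃     
           ┃  Admi┃drwxr-xr-x  1 user ┃     
           ┃  Comp┃-rw-r--r--  1 user ┃     
           ┃  Note┃$ echo "test passed┃     
           ┃      ┃test passed        ┃     
           ┃      ┃$ uptime           ┃     
           ┃      ┃ 10:00  up 292 days┃     
           ┃      ┃$ ls               ┃     
           ┃      ┃README.md  tests/  ┃     
           ┃      ┃$ █                ┃     
           ┃      ┃                   ┃     
           ┃      ┃                   ┃     
           ┃      ┃                   ┃     
           ┗━━━━━━┗━━━━━━━━━━━━━━━━━━━┛     


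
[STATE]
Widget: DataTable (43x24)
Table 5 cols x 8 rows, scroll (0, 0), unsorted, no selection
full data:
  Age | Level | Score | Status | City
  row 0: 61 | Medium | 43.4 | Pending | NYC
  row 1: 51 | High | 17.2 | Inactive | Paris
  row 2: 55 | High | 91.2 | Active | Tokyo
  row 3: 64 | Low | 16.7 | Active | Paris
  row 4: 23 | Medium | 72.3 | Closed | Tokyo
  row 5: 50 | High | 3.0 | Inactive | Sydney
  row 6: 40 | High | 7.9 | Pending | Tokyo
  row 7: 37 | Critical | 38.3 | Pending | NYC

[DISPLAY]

Age│Level   │Score│Status  │City           
───┼────────┼─────┼────────┼──────         
61 │Medium  │43.4 │Pending │NYC            
51 │High    │17.2 │Inactive│Paris          
55 │High    │91.2 │Active  │Tokyo          
64 │Low     │16.7 │Active  │Paris          
23 │Medium  │72.3 │Closed  │Tokyo          
50 │High    │3.0  │Inactive│Sydney         
40 │High    │7.9  │Pending │Tokyo          
37 │Critical│38.3 │Pending │NYC            
                                           
                                           
                                           
                                           
                                           
                                           
                                           
                                           
                                           
                                           
                                           
                                           
                                           
                                           


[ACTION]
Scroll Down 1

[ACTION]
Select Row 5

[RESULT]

Age│Level   │Score│Status  │City           
───┼────────┼─────┼────────┼──────         
61 │Medium  │43.4 │Pending │NYC            
51 │High    │17.2 │Inactive│Paris          
55 │High    │91.2 │Active  │Tokyo          
64 │Low     │16.7 │Active  │Paris          
23 │Medium  │72.3 │Closed  │Tokyo          
>0 │High    │3.0  │Inactive│Sydney         
40 │High    │7.9  │Pending │Tokyo          
37 │Critical│38.3 │Pending │NYC            
                                           
                                           
                                           
                                           
                                           
                                           
                                           
                                           
                                           
                                           
                                           
                                           
                                           
                                           


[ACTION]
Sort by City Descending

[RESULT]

Age│Level   │Score│Status  │City ▼         
───┼────────┼─────┼────────┼──────         
55 │High    │91.2 │Active  │Tokyo          
23 │Medium  │72.3 │Closed  │Tokyo          
40 │High    │7.9  │Pending │Tokyo          
50 │High    │3.0  │Inactive│Sydney         
51 │High    │17.2 │Inactive│Paris          
>4 │Low     │16.7 │Active  │Paris          
61 │Medium  │43.4 │Pending │NYC            
37 │Critical│38.3 │Pending │NYC            
                                           
                                           
                                           
                                           
                                           
                                           
                                           
                                           
                                           
                                           
                                           
                                           
                                           
                                           


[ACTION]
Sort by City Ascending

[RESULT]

Age│Level   │Score│Status  │City ▲         
───┼────────┼─────┼────────┼──────         
61 │Medium  │43.4 │Pending │NYC            
37 │Critical│38.3 │Pending │NYC            
51 │High    │17.2 │Inactive│Paris          
64 │Low     │16.7 │Active  │Paris          
50 │High    │3.0  │Inactive│Sydney         
>5 │High    │91.2 │Active  │Tokyo          
23 │Medium  │72.3 │Closed  │Tokyo          
40 │High    │7.9  │Pending │Tokyo          
                                           
                                           
                                           
                                           
                                           
                                           
                                           
                                           
                                           
                                           
                                           
                                           
                                           
                                           


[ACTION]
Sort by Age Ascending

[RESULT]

Ag▲│Level   │Score│Status  │City           
───┼────────┼─────┼────────┼──────         
23 │Medium  │72.3 │Closed  │Tokyo          
37 │Critical│38.3 │Pending │NYC            
40 │High    │7.9  │Pending │Tokyo          
50 │High    │3.0  │Inactive│Sydney         
51 │High    │17.2 │Inactive│Paris          
>5 │High    │91.2 │Active  │Tokyo          
61 │Medium  │43.4 │Pending │NYC            
64 │Low     │16.7 │Active  │Paris          
                                           
                                           
                                           
                                           
                                           
                                           
                                           
                                           
                                           
                                           
                                           
                                           
                                           
                                           


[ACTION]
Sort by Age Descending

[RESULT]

Ag▼│Level   │Score│Status  │City           
───┼────────┼─────┼────────┼──────         
64 │Low     │16.7 │Active  │Paris          
61 │Medium  │43.4 │Pending │NYC            
55 │High    │91.2 │Active  │Tokyo          
51 │High    │17.2 │Inactive│Paris          
50 │High    │3.0  │Inactive│Sydney         
>0 │High    │7.9  │Pending │Tokyo          
37 │Critical│38.3 │Pending │NYC            
23 │Medium  │72.3 │Closed  │Tokyo          
                                           
                                           
                                           
                                           
                                           
                                           
                                           
                                           
                                           
                                           
                                           
                                           
                                           
                                           


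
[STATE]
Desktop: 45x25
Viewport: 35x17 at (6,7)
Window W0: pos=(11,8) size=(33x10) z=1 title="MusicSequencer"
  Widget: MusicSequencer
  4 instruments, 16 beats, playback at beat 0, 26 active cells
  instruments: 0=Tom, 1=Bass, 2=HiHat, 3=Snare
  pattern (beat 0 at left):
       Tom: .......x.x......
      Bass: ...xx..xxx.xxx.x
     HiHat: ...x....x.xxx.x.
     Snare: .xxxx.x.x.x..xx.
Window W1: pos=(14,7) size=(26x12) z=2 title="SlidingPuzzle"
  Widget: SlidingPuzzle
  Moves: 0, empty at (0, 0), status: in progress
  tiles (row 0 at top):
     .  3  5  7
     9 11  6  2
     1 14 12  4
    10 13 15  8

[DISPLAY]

        ┏━━━━━━━━━━━━━━━━━━━━━━━━┓ 
     ┏━━┃ SlidingPuzzle          ┃━
     ┃ M┠────────────────────────┨ 
     ┠──┃┌────┬────┬────┬────┐   ┃─
     ┃  ┃│    │  3 │  5 │  7 │   ┃ 
     ┃  ┃├────┼────┼────┼────┤   ┃ 
     ┃  ┃│  9 │ 11 │  6 │  2 │   ┃ 
     ┃ H┃├────┼────┼────┼────┤   ┃ 
     ┃ S┃│  1 │ 14 │ 12 │  4 │   ┃ 
     ┃  ┃├────┼────┼────┼────┤   ┃ 
     ┗━━┃│ 10 │ 13 │ 15 │  8 │   ┃━
        ┗━━━━━━━━━━━━━━━━━━━━━━━━┛ 
                                   
                                   
                                   
                                   
                                   


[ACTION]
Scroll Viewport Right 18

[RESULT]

    ┏━━━━━━━━━━━━━━━━━━━━━━━━┓     
 ┏━━┃ SlidingPuzzle          ┃━━━┓ 
 ┃ M┠────────────────────────┨   ┃ 
 ┠──┃┌────┬────┬────┬────┐   ┃───┨ 
 ┃  ┃│    │  3 │  5 │  7 │   ┃   ┃ 
 ┃  ┃├────┼────┼────┼────┤   ┃   ┃ 
 ┃  ┃│  9 │ 11 │  6 │  2 │   ┃   ┃ 
 ┃ H┃├────┼────┼────┼────┤   ┃   ┃ 
 ┃ S┃│  1 │ 14 │ 12 │  4 │   ┃   ┃ 
 ┃  ┃├────┼────┼────┼────┤   ┃   ┃ 
 ┗━━┃│ 10 │ 13 │ 15 │  8 │   ┃━━━┛ 
    ┗━━━━━━━━━━━━━━━━━━━━━━━━┛     
                                   
                                   
                                   
                                   
                                   


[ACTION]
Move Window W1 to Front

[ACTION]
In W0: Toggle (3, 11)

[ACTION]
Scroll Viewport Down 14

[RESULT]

 ┏━━┃ SlidingPuzzle          ┃━━━┓ 
 ┃ M┠────────────────────────┨   ┃ 
 ┠──┃┌────┬────┬────┬────┐   ┃───┨ 
 ┃  ┃│    │  3 │  5 │  7 │   ┃   ┃ 
 ┃  ┃├────┼────┼────┼────┤   ┃   ┃ 
 ┃  ┃│  9 │ 11 │  6 │  2 │   ┃   ┃ 
 ┃ H┃├────┼────┼────┼────┤   ┃   ┃ 
 ┃ S┃│  1 │ 14 │ 12 │  4 │   ┃   ┃ 
 ┃  ┃├────┼────┼────┼────┤   ┃   ┃ 
 ┗━━┃│ 10 │ 13 │ 15 │  8 │   ┃━━━┛ 
    ┗━━━━━━━━━━━━━━━━━━━━━━━━┛     
                                   
                                   
                                   
                                   
                                   
                                   


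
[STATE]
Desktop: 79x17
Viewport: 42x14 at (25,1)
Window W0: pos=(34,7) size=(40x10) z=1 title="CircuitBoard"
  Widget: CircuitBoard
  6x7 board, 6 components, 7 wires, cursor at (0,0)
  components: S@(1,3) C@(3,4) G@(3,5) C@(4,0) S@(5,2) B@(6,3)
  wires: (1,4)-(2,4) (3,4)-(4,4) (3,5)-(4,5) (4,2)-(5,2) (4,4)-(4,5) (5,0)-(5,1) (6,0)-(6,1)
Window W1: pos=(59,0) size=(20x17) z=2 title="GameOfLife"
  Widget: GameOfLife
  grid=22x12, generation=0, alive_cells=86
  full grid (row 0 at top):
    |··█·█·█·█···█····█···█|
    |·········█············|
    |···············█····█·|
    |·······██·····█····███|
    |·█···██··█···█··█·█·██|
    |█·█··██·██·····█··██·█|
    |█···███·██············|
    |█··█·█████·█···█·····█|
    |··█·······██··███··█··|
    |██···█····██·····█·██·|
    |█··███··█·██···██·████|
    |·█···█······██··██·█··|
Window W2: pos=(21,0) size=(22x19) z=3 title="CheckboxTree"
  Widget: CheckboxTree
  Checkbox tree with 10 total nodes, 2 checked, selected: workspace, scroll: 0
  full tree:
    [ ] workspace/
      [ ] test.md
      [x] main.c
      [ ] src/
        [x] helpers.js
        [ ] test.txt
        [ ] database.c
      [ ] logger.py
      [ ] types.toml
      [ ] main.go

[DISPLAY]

eckboxTree       ┃                ┃ GameOf
─────────────────┨                ┠───────
] workspace/     ┃                ┃Gen: 0 
[ ] test.md      ┃                ┃█·█·█·█
[x] main.c       ┃                ┃·······
[-] src/         ┃                ┃·······
  [x] helpers.js ┃━━━━━━━━━━━━━━━━┃·····██
  [ ] test.txt   ┃Board           ┃···██··
  [ ] database.c ┃────────────────┃█··██·█
[ ] logger.py    ┃ 3 4 5          ┃··███·█
[ ] types.toml   ┃                ┃·█·████
[ ] main.go      ┃                ┃█······
                 ┃        S   ·   ┃···█···
                 ┃            │   ┃·███··█


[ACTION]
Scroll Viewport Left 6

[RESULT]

  ┃ CheckboxTree       ┃                ┃ 
  ┠────────────────────┨                ┠─
  ┃>[-] workspace/     ┃                ┃G
  ┃   [ ] test.md      ┃                ┃█
  ┃   [x] main.c       ┃                ┃·
  ┃   [-] src/         ┃                ┃·
  ┃     [x] helpers.js ┃━━━━━━━━━━━━━━━━┃·
  ┃     [ ] test.txt   ┃Board           ┃·
  ┃     [ ] database.c ┃────────────────┃█
  ┃   [ ] logger.py    ┃ 3 4 5          ┃·
  ┃   [ ] types.toml   ┃                ┃·
  ┃   [ ] main.go      ┃                ┃█
  ┃                    ┃        S   ·   ┃·
  ┃                    ┃            │   ┃·


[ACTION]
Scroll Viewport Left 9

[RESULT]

           ┃ CheckboxTree       ┃         
           ┠────────────────────┨         
           ┃>[-] workspace/     ┃         
           ┃   [ ] test.md      ┃         
           ┃   [x] main.c       ┃         
           ┃   [-] src/         ┃         
           ┃     [x] helpers.js ┃━━━━━━━━━
           ┃     [ ] test.txt   ┃Board    
           ┃     [ ] database.c ┃─────────
           ┃   [ ] logger.py    ┃ 3 4 5   
           ┃   [ ] types.toml   ┃         
           ┃   [ ] main.go      ┃         
           ┃                    ┃        S
           ┃                    ┃         


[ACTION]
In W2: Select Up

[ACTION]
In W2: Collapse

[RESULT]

           ┃ CheckboxTree       ┃         
           ┠────────────────────┨         
           ┃>[-] workspace/     ┃         
           ┃                    ┃         
           ┃                    ┃         
           ┃                    ┃         
           ┃                    ┃━━━━━━━━━
           ┃                    ┃Board    
           ┃                    ┃─────────
           ┃                    ┃ 3 4 5   
           ┃                    ┃         
           ┃                    ┃         
           ┃                    ┃        S
           ┃                    ┃         


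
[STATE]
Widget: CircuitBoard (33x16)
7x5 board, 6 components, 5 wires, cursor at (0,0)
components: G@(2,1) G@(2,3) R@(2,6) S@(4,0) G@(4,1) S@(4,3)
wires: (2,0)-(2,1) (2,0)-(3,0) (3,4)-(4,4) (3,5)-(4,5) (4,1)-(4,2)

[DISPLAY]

   0 1 2 3 4 5 6                 
0  [.]                           
                                 
1                                
                                 
2   · ─ G       G           R    
    │                            
3   ·               ·   ·        
                    │   │        
4   S   G ─ ·   S   ·   ·        
Cursor: (0,0)                    
                                 
                                 
                                 
                                 
                                 


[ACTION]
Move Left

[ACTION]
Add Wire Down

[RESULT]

   0 1 2 3 4 5 6                 
0  [.]                           
    │                            
1   ·                            
                                 
2   · ─ G       G           R    
    │                            
3   ·               ·   ·        
                    │   │        
4   S   G ─ ·   S   ·   ·        
Cursor: (0,0)                    
                                 
                                 
                                 
                                 
                                 


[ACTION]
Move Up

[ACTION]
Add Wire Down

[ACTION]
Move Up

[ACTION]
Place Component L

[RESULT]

   0 1 2 3 4 5 6                 
0  [L]                           
    │                            
1   ·                            
                                 
2   · ─ G       G           R    
    │                            
3   ·               ·   ·        
                    │   │        
4   S   G ─ ·   S   ·   ·        
Cursor: (0,0)                    
                                 
                                 
                                 
                                 
                                 
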